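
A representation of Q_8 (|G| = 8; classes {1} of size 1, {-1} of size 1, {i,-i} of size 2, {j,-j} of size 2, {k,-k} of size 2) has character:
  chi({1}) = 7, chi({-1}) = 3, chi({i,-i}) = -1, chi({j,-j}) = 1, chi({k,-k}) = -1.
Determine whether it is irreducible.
Not irreducible (reducible): <chi, chi> = 8 > 1.

Details: <chi, chi> = (1/|G|) sum_C |C| * |chi(C)|^2 = (1/8)[1*|7|^2 + 1*|3|^2 + 2*|-1|^2 + 2*|1|^2 + 2*|-1|^2]
  = (1/8)[(49) + (9) + (2) + (2) + (2)] = 64/8 = 8.
A character is irreducible iff <chi, chi> = 1, so this representation is reducible.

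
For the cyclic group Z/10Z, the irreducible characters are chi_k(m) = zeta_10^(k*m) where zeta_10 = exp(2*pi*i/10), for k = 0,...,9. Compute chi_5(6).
chi_5(6) = zeta_10^30 = 1

chi_5(6) = zeta_10^(5*6) = zeta_10^30. Since zeta_10^10 = 1, this equals zeta_10^0 = exp(2*pi*i*0/10) = 1.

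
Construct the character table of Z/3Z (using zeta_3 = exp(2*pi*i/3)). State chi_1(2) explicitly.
Character table of Z/3Z (irreps indexed chi_0,...,chi_2 with chi_k(m) = zeta_3^(k*m), zeta_3 = exp(2*pi*i/3)):
  irrep \ class  {0} (size 1)  {1} (size 1)    {2} (size 1)  
  chi_0          1             1               1             
  chi_1          1             exp(2*I*pi/3)   exp(-2*I*pi/3)
  chi_2          1             exp(-2*I*pi/3)  exp(2*I*pi/3) 

Spot check: chi_1(2) = zeta_3^(1*2) = zeta_3^2 = exp(-2*I*pi/3).

Justification: Z/3Z is abelian, so all 3 irreducible complex representations are 1-dimensional. They are given by chi_k(m) = zeta_3^(k*m) for k = 0,...,2. Row orthogonality: sum_m chi_k(m) conj(chi_l(m)) = 3 * [k = l].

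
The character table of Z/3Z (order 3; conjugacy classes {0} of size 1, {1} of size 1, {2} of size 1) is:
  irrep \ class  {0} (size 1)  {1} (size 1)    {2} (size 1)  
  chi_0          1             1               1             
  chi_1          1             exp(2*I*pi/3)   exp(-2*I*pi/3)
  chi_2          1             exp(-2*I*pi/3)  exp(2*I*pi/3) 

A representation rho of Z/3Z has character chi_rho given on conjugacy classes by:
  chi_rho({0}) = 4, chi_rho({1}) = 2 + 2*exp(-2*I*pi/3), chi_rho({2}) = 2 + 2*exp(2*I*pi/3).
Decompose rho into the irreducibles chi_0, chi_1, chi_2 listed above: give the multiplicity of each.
Multiplicities: chi_0: 2, chi_1: 0, chi_2: 2.

Use <chi_rho, chi> = (1/|G|) sum_C |C| * chi_rho(C) * conj(chi(C)) with |G| = 3 for each irreducible chi in the table:
  <chi_rho, chi_0> = (1/3)[1*(4)*conj(1) + 1*(2 + 2*exp(-2*I*pi/3))*conj(1) + 1*(2 + 2*exp(2*I*pi/3))*conj(1)]
      = (1/3)[(4) + (2 + 2*exp(-2*I*pi/3)) + (2 + 2*exp(2*I*pi/3))] = 6/3 = 2
  <chi_rho, chi_1> = (1/3)[1*(4)*conj(1) + 1*(2 + 2*exp(-2*I*pi/3))*conj(exp(2*I*pi/3)) + 1*(2 + 2*exp(2*I*pi/3))*conj(exp(-2*I*pi/3))]
      = (1/3)[(4) + (-2) + (-2)] = 0/3 = 0
  <chi_rho, chi_2> = (1/3)[1*(4)*conj(1) + 1*(2 + 2*exp(-2*I*pi/3))*conj(exp(-2*I*pi/3)) + 1*(2 + 2*exp(2*I*pi/3))*conj(exp(2*I*pi/3))]
      = (1/3)[(4) + (2 + 2*exp(2*I*pi/3)) + (2 + 2*exp(-2*I*pi/3))] = 6/3 = 2
(Exp terms are combined using exp(i*s)*conj(exp(i*t)) = exp(i*(s-t)), and sums of them are collapsed using the identity that for every m > 1 the m distinct m-th roots of unity sum to 0, e.g. 1 + exp(2*I*pi/3) + exp(-2*I*pi/3) = 0.)
Dimension check: dim(rho) = sum (mult * dim) = 2*1 + 0*1 + 2*1 = 4 = chi_rho(e) = 4.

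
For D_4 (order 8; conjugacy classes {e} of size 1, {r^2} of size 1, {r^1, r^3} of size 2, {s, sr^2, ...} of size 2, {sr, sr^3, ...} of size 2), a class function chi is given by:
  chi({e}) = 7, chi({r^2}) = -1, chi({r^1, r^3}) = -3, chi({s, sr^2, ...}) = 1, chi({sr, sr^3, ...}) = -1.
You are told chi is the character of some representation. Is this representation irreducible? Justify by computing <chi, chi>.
Not irreducible (reducible): <chi, chi> = 9 > 1.

Proof sketch: <chi, chi> = (1/|G|) sum_C |C| * |chi(C)|^2 = (1/8)[1*|7|^2 + 1*|-1|^2 + 2*|-3|^2 + 2*|1|^2 + 2*|-1|^2]
  = (1/8)[(49) + (1) + (18) + (2) + (2)] = 72/8 = 9.
A character is irreducible iff <chi, chi> = 1, so this representation is reducible.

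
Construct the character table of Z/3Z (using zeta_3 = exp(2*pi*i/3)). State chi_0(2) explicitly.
Character table of Z/3Z (irreps indexed chi_0,...,chi_2 with chi_k(m) = zeta_3^(k*m), zeta_3 = exp(2*pi*i/3)):
  irrep \ class  {0} (size 1)  {1} (size 1)    {2} (size 1)  
  chi_0          1             1               1             
  chi_1          1             exp(2*I*pi/3)   exp(-2*I*pi/3)
  chi_2          1             exp(-2*I*pi/3)  exp(2*I*pi/3) 

Spot check: chi_0(2) = zeta_3^(0*2) = zeta_3^0 = 1.

Working: Z/3Z is abelian, so all 3 irreducible complex representations are 1-dimensional. They are given by chi_k(m) = zeta_3^(k*m) for k = 0,...,2. Row orthogonality: sum_m chi_k(m) conj(chi_l(m)) = 3 * [k = l].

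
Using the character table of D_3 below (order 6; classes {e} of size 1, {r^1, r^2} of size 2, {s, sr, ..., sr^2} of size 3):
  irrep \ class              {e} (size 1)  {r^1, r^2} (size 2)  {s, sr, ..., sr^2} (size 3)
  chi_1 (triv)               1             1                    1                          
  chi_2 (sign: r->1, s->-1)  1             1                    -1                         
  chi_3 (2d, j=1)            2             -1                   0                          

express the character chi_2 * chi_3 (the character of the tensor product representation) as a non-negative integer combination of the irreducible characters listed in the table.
chi_2 tensor chi_3 = chi_3 (all other irreducibles have multiplicity 0).

Why: The character of a tensor product is the pointwise product (chi_2 * chi_3)(C) = chi_2(C) * chi_3(C):
  {e}: (1)*(2), {r^1, r^2}: (1)*(-1), {s, sr, ..., sr^2}: (-1)*(0)
so (chi_2 * chi_3) takes values
  {e} -> 2, {r^1, r^2} -> -1, {s, sr, ..., sr^2} -> 0.
Now take the inner product of this character with each irreducible chi from the table, <chi_2*chi_3, chi> = (1/6) sum_C |C| (chi_2*chi_3)(C) conj(chi(C)):
  <chi_2*chi_3, chi_1> = (1/6)[1*(2)*conj(1) + 2*(-1)*conj(1) + 3*(0)*conj(1)]
      = (1/6)[(2) + (-2) + (0)] = 0/6 = 0
  <chi_2*chi_3, chi_2> = (1/6)[1*(2)*conj(1) + 2*(-1)*conj(1) + 3*(0)*conj(-1)]
      = (1/6)[(2) + (-2) + (0)] = 0/6 = 0
  <chi_2*chi_3, chi_3> = (1/6)[1*(2)*conj(2) + 2*(-1)*conj(-1) + 3*(0)*conj(0)]
      = (1/6)[(4) + (2) + (0)] = 6/6 = 1
Hence the multiplicities are chi_3: 1. Dimension check: dim(chi_2)*dim(chi_3) = 1*2 = 2 and sum (mult * dim) = 1*2 = 2.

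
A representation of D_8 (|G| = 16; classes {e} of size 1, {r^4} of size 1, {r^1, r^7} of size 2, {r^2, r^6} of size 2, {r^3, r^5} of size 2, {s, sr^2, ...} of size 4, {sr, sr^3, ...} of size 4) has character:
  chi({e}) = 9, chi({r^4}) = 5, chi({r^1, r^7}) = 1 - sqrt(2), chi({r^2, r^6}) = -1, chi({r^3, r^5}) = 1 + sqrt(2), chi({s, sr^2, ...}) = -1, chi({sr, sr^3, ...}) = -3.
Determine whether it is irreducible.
Not irreducible (reducible): <chi, chi> = 10 > 1.

Justification: <chi, chi> = (1/|G|) sum_C |C| * |chi(C)|^2 = (1/16)[1*|9|^2 + 1*|5|^2 + 2*|1 - sqrt(2)|^2 + 2*|-1|^2 + 2*|1 + sqrt(2)|^2 + 4*|-1|^2 + 4*|-3|^2]
  = (1/16)[(81) + (25) + (6 - 4*sqrt(2)) + (2) + (4*sqrt(2) + 6) + (4) + (36)] = 160/16 = 10.
A character is irreducible iff <chi, chi> = 1, so this representation is reducible.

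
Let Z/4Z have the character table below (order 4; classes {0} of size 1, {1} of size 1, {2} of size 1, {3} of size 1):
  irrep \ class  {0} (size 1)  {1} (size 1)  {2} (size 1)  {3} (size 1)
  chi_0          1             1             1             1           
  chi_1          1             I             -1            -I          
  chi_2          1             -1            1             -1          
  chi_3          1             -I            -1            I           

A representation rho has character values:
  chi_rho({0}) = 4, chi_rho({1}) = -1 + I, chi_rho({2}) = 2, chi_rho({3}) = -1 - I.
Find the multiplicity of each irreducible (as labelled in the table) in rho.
Multiplicities: chi_0: 1, chi_1: 1, chi_2: 2, chi_3: 0.

Use <chi_rho, chi> = (1/|G|) sum_C |C| * chi_rho(C) * conj(chi(C)) with |G| = 4 for each irreducible chi in the table:
  <chi_rho, chi_0> = (1/4)[1*(4)*conj(1) + 1*(-1 + I)*conj(1) + 1*(2)*conj(1) + 1*(-1 - I)*conj(1)]
      = (1/4)[(4) + (-1 + I) + (2) + (-1 - I)] = 4/4 = 1
  <chi_rho, chi_1> = (1/4)[1*(4)*conj(1) + 1*(-1 + I)*conj(I) + 1*(2)*conj(-1) + 1*(-1 - I)*conj(-I)]
      = (1/4)[(4) + (1 + I) + (-2) + (1 - I)] = 4/4 = 1
  <chi_rho, chi_2> = (1/4)[1*(4)*conj(1) + 1*(-1 + I)*conj(-1) + 1*(2)*conj(1) + 1*(-1 - I)*conj(-1)]
      = (1/4)[(4) + (1 - I) + (2) + (1 + I)] = 8/4 = 2
  <chi_rho, chi_3> = (1/4)[1*(4)*conj(1) + 1*(-1 + I)*conj(-I) + 1*(2)*conj(-1) + 1*(-1 - I)*conj(I)]
      = (1/4)[(4) + (-1 - I) + (-2) + (-1 + I)] = 0/4 = 0
(Exp terms are combined using exp(i*s)*conj(exp(i*t)) = exp(i*(s-t)), and sums of them are collapsed using the identity that for every m > 1 the m distinct m-th roots of unity sum to 0, e.g. 1 + exp(2*I*pi/3) + exp(-2*I*pi/3) = 0.)
Dimension check: dim(rho) = sum (mult * dim) = 1*1 + 1*1 + 2*1 + 0*1 = 4 = chi_rho(e) = 4.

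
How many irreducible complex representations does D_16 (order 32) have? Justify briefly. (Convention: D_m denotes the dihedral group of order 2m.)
11

Explanation: The number of irreducible complex representations of a finite group equals its number of conjugacy classes. D_16 has 11 conjugacy classes (n/2 + 3 for n even), so D_16 (order 32) has exactly 11 irreducible complex representations.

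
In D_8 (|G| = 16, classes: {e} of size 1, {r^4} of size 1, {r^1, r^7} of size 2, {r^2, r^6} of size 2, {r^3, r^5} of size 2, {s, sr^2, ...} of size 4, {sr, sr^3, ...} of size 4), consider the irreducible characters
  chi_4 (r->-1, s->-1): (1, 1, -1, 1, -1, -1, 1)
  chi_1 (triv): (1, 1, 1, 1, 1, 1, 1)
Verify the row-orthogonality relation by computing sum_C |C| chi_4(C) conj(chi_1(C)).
Sum = 0; so <chi_4, chi_1> = 0 (distinct irreducibles are orthogonal).

Details: Compute term by term over conjugacy classes (|C| * chi_4(C) * conj(chi_1(C))):
  1*(1)*conj(1) + 1*(1)*conj(1) + 2*(-1)*conj(1) + 2*(1)*conj(1) + 2*(-1)*conj(1) + 4*(-1)*conj(1) + 4*(1)*conj(1)
  = (1) + (1) + (-2) + (2) + (-2) + (-4) + (4)
  = 0.
Dividing by |G| = 16 gives 0/16 = 0, matching the row-orthogonality relation <chi_4, chi_1> = [chi_4 = chi_1].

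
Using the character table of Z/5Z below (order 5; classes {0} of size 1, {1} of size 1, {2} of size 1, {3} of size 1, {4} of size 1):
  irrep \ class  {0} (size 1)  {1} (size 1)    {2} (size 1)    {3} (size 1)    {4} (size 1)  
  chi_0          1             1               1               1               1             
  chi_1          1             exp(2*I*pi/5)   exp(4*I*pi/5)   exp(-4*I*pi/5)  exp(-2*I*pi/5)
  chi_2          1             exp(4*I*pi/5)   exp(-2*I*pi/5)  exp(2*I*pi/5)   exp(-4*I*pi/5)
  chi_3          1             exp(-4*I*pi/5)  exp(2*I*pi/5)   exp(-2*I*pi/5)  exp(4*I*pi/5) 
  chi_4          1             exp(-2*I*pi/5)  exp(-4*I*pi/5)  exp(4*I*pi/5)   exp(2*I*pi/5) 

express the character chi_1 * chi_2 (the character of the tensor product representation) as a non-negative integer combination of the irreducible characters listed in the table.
chi_1 tensor chi_2 = chi_3 (all other irreducibles have multiplicity 0).

Details: The character of a tensor product is the pointwise product (chi_1 * chi_2)(C) = chi_1(C) * chi_2(C):
  {0}: (1)*(1), {1}: (exp(2*I*pi/5))*(exp(4*I*pi/5)), {2}: (exp(4*I*pi/5))*(exp(-2*I*pi/5)), {3}: (exp(-4*I*pi/5))*(exp(2*I*pi/5)), {4}: (exp(-2*I*pi/5))*(exp(-4*I*pi/5))
so (chi_1 * chi_2) takes values
  {0} -> 1, {1} -> exp(-4*I*pi/5), {2} -> exp(2*I*pi/5), {3} -> exp(-2*I*pi/5), {4} -> exp(4*I*pi/5).
Now take the inner product of this character with each irreducible chi from the table, <chi_1*chi_2, chi> = (1/5) sum_C |C| (chi_1*chi_2)(C) conj(chi(C)):
  <chi_1*chi_2, chi_0> = (1/5)[1*(1)*conj(1) + 1*(exp(-4*I*pi/5))*conj(1) + 1*(exp(2*I*pi/5))*conj(1) + 1*(exp(-2*I*pi/5))*conj(1) + 1*(exp(4*I*pi/5))*conj(1)]
      = (1/5)[(1) + (exp(-4*I*pi/5)) + (exp(2*I*pi/5)) + (exp(-2*I*pi/5)) + (exp(4*I*pi/5))] = 0/5 = 0
  <chi_1*chi_2, chi_1> = (1/5)[1*(1)*conj(1) + 1*(exp(-4*I*pi/5))*conj(exp(2*I*pi/5)) + 1*(exp(2*I*pi/5))*conj(exp(4*I*pi/5)) + 1*(exp(-2*I*pi/5))*conj(exp(-4*I*pi/5)) + 1*(exp(4*I*pi/5))*conj(exp(-2*I*pi/5))]
      = (1/5)[(1) + (exp(4*I*pi/5)) + (exp(-2*I*pi/5)) + (exp(2*I*pi/5)) + (exp(-4*I*pi/5))] = 0/5 = 0
  <chi_1*chi_2, chi_2> = (1/5)[1*(1)*conj(1) + 1*(exp(-4*I*pi/5))*conj(exp(4*I*pi/5)) + 1*(exp(2*I*pi/5))*conj(exp(-2*I*pi/5)) + 1*(exp(-2*I*pi/5))*conj(exp(2*I*pi/5)) + 1*(exp(4*I*pi/5))*conj(exp(-4*I*pi/5))]
      = (1/5)[(1) + (exp(2*I*pi/5)) + (exp(4*I*pi/5)) + (exp(-4*I*pi/5)) + (exp(-2*I*pi/5))] = 0/5 = 0
  <chi_1*chi_2, chi_3> = (1/5)[1*(1)*conj(1) + 1*(exp(-4*I*pi/5))*conj(exp(-4*I*pi/5)) + 1*(exp(2*I*pi/5))*conj(exp(2*I*pi/5)) + 1*(exp(-2*I*pi/5))*conj(exp(-2*I*pi/5)) + 1*(exp(4*I*pi/5))*conj(exp(4*I*pi/5))]
      = (1/5)[(1) + (1) + (1) + (1) + (1)] = 5/5 = 1
  <chi_1*chi_2, chi_4> = (1/5)[1*(1)*conj(1) + 1*(exp(-4*I*pi/5))*conj(exp(-2*I*pi/5)) + 1*(exp(2*I*pi/5))*conj(exp(-4*I*pi/5)) + 1*(exp(-2*I*pi/5))*conj(exp(4*I*pi/5)) + 1*(exp(4*I*pi/5))*conj(exp(2*I*pi/5))]
      = (1/5)[(1) + (exp(-2*I*pi/5)) + (exp(-4*I*pi/5)) + (exp(4*I*pi/5)) + (exp(2*I*pi/5))] = 0/5 = 0
(Exp terms are combined using exp(i*s)*conj(exp(i*t)) = exp(i*(s-t)), and sums of them are collapsed using the identity that for every m > 1 the m distinct m-th roots of unity sum to 0, e.g. 1 + exp(2*I*pi/3) + exp(-2*I*pi/3) = 0.)
Hence the multiplicities are chi_3: 1. Dimension check: dim(chi_1)*dim(chi_2) = 1*1 = 1 and sum (mult * dim) = 1*1 = 1.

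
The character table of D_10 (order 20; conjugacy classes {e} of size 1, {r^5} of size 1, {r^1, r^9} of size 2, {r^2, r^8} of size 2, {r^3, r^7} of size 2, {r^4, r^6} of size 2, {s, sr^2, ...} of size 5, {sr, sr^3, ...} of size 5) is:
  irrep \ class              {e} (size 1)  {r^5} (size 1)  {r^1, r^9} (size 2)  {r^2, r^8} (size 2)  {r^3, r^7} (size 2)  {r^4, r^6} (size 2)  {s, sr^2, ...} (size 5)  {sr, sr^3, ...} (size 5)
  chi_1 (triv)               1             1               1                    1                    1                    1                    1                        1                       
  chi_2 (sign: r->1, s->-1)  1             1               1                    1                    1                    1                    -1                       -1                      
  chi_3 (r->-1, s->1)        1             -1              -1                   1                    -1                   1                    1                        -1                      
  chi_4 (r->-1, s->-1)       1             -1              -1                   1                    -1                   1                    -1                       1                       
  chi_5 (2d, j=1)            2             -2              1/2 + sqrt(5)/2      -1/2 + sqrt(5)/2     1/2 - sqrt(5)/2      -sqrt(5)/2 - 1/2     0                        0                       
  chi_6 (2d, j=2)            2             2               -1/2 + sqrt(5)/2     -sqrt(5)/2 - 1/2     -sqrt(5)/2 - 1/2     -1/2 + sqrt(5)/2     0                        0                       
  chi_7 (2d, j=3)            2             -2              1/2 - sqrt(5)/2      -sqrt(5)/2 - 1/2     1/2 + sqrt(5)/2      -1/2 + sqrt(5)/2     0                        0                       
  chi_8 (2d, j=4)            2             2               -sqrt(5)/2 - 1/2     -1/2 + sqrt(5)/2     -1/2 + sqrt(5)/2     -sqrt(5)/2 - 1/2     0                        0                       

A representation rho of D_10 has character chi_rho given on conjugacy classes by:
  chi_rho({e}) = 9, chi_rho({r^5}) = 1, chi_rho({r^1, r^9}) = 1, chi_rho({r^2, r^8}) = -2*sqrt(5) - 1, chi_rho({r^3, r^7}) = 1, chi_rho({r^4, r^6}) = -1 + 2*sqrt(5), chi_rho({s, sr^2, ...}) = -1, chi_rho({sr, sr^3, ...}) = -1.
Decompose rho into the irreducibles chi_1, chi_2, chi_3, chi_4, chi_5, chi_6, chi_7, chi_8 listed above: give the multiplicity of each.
Multiplicities: chi_1: 0, chi_2: 1, chi_3: 0, chi_4: 0, chi_5: 0, chi_6: 2, chi_7: 2, chi_8: 0.

Why: Use <chi_rho, chi> = (1/|G|) sum_C |C| * chi_rho(C) * conj(chi(C)) with |G| = 20 for each irreducible chi in the table:
  <chi_rho, chi_1> = (1/20)[1*(9)*conj(1) + 1*(1)*conj(1) + 2*(1)*conj(1) + 2*(-2*sqrt(5) - 1)*conj(1) + 2*(1)*conj(1) + 2*(-1 + 2*sqrt(5))*conj(1) + 5*(-1)*conj(1) + 5*(-1)*conj(1)]
      = (1/20)[(9) + (1) + (2) + (-4*sqrt(5) - 2) + (2) + (-2 + 4*sqrt(5)) + (-5) + (-5)] = 0/20 = 0
  <chi_rho, chi_2> = (1/20)[1*(9)*conj(1) + 1*(1)*conj(1) + 2*(1)*conj(1) + 2*(-2*sqrt(5) - 1)*conj(1) + 2*(1)*conj(1) + 2*(-1 + 2*sqrt(5))*conj(1) + 5*(-1)*conj(-1) + 5*(-1)*conj(-1)]
      = (1/20)[(9) + (1) + (2) + (-4*sqrt(5) - 2) + (2) + (-2 + 4*sqrt(5)) + (5) + (5)] = 20/20 = 1
  <chi_rho, chi_3> = (1/20)[1*(9)*conj(1) + 1*(1)*conj(-1) + 2*(1)*conj(-1) + 2*(-2*sqrt(5) - 1)*conj(1) + 2*(1)*conj(-1) + 2*(-1 + 2*sqrt(5))*conj(1) + 5*(-1)*conj(1) + 5*(-1)*conj(-1)]
      = (1/20)[(9) + (-1) + (-2) + (-4*sqrt(5) - 2) + (-2) + (-2 + 4*sqrt(5)) + (-5) + (5)] = 0/20 = 0
  <chi_rho, chi_4> = (1/20)[1*(9)*conj(1) + 1*(1)*conj(-1) + 2*(1)*conj(-1) + 2*(-2*sqrt(5) - 1)*conj(1) + 2*(1)*conj(-1) + 2*(-1 + 2*sqrt(5))*conj(1) + 5*(-1)*conj(-1) + 5*(-1)*conj(1)]
      = (1/20)[(9) + (-1) + (-2) + (-4*sqrt(5) - 2) + (-2) + (-2 + 4*sqrt(5)) + (5) + (-5)] = 0/20 = 0
  <chi_rho, chi_5> = (1/20)[1*(9)*conj(2) + 1*(1)*conj(-2) + 2*(1)*conj(1/2 + sqrt(5)/2) + 2*(-2*sqrt(5) - 1)*conj(-1/2 + sqrt(5)/2) + 2*(1)*conj(1/2 - sqrt(5)/2) + 2*(-1 + 2*sqrt(5))*conj(-sqrt(5)/2 - 1/2) + 5*(-1)*conj(0) + 5*(-1)*conj(0)]
      = (1/20)[(18) + (-2) + (1 + sqrt(5)) + (-9 + sqrt(5)) + (1 - sqrt(5)) + (-9 - sqrt(5)) + (0) + (0)] = 0/20 = 0
  <chi_rho, chi_6> = (1/20)[1*(9)*conj(2) + 1*(1)*conj(2) + 2*(1)*conj(-1/2 + sqrt(5)/2) + 2*(-2*sqrt(5) - 1)*conj(-sqrt(5)/2 - 1/2) + 2*(1)*conj(-sqrt(5)/2 - 1/2) + 2*(-1 + 2*sqrt(5))*conj(-1/2 + sqrt(5)/2) + 5*(-1)*conj(0) + 5*(-1)*conj(0)]
      = (1/20)[(18) + (2) + (-1 + sqrt(5)) + (3*sqrt(5) + 11) + (-sqrt(5) - 1) + (11 - 3*sqrt(5)) + (0) + (0)] = 40/20 = 2
  <chi_rho, chi_7> = (1/20)[1*(9)*conj(2) + 1*(1)*conj(-2) + 2*(1)*conj(1/2 - sqrt(5)/2) + 2*(-2*sqrt(5) - 1)*conj(-sqrt(5)/2 - 1/2) + 2*(1)*conj(1/2 + sqrt(5)/2) + 2*(-1 + 2*sqrt(5))*conj(-1/2 + sqrt(5)/2) + 5*(-1)*conj(0) + 5*(-1)*conj(0)]
      = (1/20)[(18) + (-2) + (1 - sqrt(5)) + (3*sqrt(5) + 11) + (1 + sqrt(5)) + (11 - 3*sqrt(5)) + (0) + (0)] = 40/20 = 2
  <chi_rho, chi_8> = (1/20)[1*(9)*conj(2) + 1*(1)*conj(2) + 2*(1)*conj(-sqrt(5)/2 - 1/2) + 2*(-2*sqrt(5) - 1)*conj(-1/2 + sqrt(5)/2) + 2*(1)*conj(-1/2 + sqrt(5)/2) + 2*(-1 + 2*sqrt(5))*conj(-sqrt(5)/2 - 1/2) + 5*(-1)*conj(0) + 5*(-1)*conj(0)]
      = (1/20)[(18) + (2) + (-sqrt(5) - 1) + (-9 + sqrt(5)) + (-1 + sqrt(5)) + (-9 - sqrt(5)) + (0) + (0)] = 0/20 = 0
Dimension check: dim(rho) = sum (mult * dim) = 0*1 + 1*1 + 0*1 + 0*1 + 0*2 + 2*2 + 2*2 + 0*2 = 9 = chi_rho(e) = 9.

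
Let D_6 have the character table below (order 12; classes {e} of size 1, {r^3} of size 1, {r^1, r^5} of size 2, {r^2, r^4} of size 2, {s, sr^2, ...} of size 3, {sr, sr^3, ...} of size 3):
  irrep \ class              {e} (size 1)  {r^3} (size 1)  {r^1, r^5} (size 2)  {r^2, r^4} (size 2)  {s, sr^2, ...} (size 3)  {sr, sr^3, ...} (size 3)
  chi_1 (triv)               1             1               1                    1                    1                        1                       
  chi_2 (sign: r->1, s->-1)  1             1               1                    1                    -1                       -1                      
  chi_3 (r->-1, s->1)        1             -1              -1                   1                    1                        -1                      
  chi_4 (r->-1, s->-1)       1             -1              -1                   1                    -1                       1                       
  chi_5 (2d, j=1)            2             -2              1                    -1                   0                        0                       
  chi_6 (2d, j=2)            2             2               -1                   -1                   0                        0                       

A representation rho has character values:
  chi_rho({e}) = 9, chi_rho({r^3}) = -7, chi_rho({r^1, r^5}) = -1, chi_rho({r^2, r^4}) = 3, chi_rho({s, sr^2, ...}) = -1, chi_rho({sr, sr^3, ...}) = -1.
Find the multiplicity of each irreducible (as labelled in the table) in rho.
Multiplicities: chi_1: 0, chi_2: 1, chi_3: 2, chi_4: 2, chi_5: 2, chi_6: 0.

Use <chi_rho, chi> = (1/|G|) sum_C |C| * chi_rho(C) * conj(chi(C)) with |G| = 12 for each irreducible chi in the table:
  <chi_rho, chi_1> = (1/12)[1*(9)*conj(1) + 1*(-7)*conj(1) + 2*(-1)*conj(1) + 2*(3)*conj(1) + 3*(-1)*conj(1) + 3*(-1)*conj(1)]
      = (1/12)[(9) + (-7) + (-2) + (6) + (-3) + (-3)] = 0/12 = 0
  <chi_rho, chi_2> = (1/12)[1*(9)*conj(1) + 1*(-7)*conj(1) + 2*(-1)*conj(1) + 2*(3)*conj(1) + 3*(-1)*conj(-1) + 3*(-1)*conj(-1)]
      = (1/12)[(9) + (-7) + (-2) + (6) + (3) + (3)] = 12/12 = 1
  <chi_rho, chi_3> = (1/12)[1*(9)*conj(1) + 1*(-7)*conj(-1) + 2*(-1)*conj(-1) + 2*(3)*conj(1) + 3*(-1)*conj(1) + 3*(-1)*conj(-1)]
      = (1/12)[(9) + (7) + (2) + (6) + (-3) + (3)] = 24/12 = 2
  <chi_rho, chi_4> = (1/12)[1*(9)*conj(1) + 1*(-7)*conj(-1) + 2*(-1)*conj(-1) + 2*(3)*conj(1) + 3*(-1)*conj(-1) + 3*(-1)*conj(1)]
      = (1/12)[(9) + (7) + (2) + (6) + (3) + (-3)] = 24/12 = 2
  <chi_rho, chi_5> = (1/12)[1*(9)*conj(2) + 1*(-7)*conj(-2) + 2*(-1)*conj(1) + 2*(3)*conj(-1) + 3*(-1)*conj(0) + 3*(-1)*conj(0)]
      = (1/12)[(18) + (14) + (-2) + (-6) + (0) + (0)] = 24/12 = 2
  <chi_rho, chi_6> = (1/12)[1*(9)*conj(2) + 1*(-7)*conj(2) + 2*(-1)*conj(-1) + 2*(3)*conj(-1) + 3*(-1)*conj(0) + 3*(-1)*conj(0)]
      = (1/12)[(18) + (-14) + (2) + (-6) + (0) + (0)] = 0/12 = 0
Dimension check: dim(rho) = sum (mult * dim) = 0*1 + 1*1 + 2*1 + 2*1 + 2*2 + 0*2 = 9 = chi_rho(e) = 9.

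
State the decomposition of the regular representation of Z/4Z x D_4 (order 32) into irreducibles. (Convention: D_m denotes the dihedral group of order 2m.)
Each irreducible V_i of dimension d_i appears with multiplicity d_i, i.e. rho_reg = (direct sum over all irreducibles V_i) d_i V_i. The irreducible dimensions for Z/4Z x D_4 are 1, 1, 1, 1, 1, 1, 1, 1, 1, 1, 1, 1, 1, 1, 1, 1, 2, 2, 2, 2: 16 irreducibles of dimension 1, each with multiplicity 1; 4 irreducibles of dimension 2, each with multiplicity 2. Total dimension 16*1*1 + 4*2*2 = 32 = |G|.

Argument: General theorem: in the regular representation of a finite group G, each irreducible appears with multiplicity equal to its dimension. Check: dim(rho_reg) = sum d_i^2 = 1 + 1 + 1 + 1 + 1 + 1 + 1 + 1 + 1 + 1 + 1 + 1 + 1 + 1 + 1 + 1 + 4 + 4 + 4 + 4 = 32 = |G|.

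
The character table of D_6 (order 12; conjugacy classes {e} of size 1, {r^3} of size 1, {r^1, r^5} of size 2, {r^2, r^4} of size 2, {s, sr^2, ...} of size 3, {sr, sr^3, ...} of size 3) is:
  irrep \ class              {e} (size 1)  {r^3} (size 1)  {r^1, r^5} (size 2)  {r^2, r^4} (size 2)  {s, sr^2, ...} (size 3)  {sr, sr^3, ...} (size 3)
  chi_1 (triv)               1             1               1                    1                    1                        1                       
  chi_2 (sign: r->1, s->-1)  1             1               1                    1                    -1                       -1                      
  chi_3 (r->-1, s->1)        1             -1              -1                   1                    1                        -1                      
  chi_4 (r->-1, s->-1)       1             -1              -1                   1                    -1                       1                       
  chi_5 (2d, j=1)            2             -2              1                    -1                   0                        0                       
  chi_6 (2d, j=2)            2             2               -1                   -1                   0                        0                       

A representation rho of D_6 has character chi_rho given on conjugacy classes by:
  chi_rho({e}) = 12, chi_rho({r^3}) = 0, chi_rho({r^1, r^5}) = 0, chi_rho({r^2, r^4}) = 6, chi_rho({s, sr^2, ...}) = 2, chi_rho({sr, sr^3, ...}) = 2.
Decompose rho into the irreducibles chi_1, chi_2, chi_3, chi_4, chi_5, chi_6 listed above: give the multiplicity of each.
Multiplicities: chi_1: 3, chi_2: 1, chi_3: 2, chi_4: 2, chi_5: 1, chi_6: 1.

Justification: Use <chi_rho, chi> = (1/|G|) sum_C |C| * chi_rho(C) * conj(chi(C)) with |G| = 12 for each irreducible chi in the table:
  <chi_rho, chi_1> = (1/12)[1*(12)*conj(1) + 1*(0)*conj(1) + 2*(0)*conj(1) + 2*(6)*conj(1) + 3*(2)*conj(1) + 3*(2)*conj(1)]
      = (1/12)[(12) + (0) + (0) + (12) + (6) + (6)] = 36/12 = 3
  <chi_rho, chi_2> = (1/12)[1*(12)*conj(1) + 1*(0)*conj(1) + 2*(0)*conj(1) + 2*(6)*conj(1) + 3*(2)*conj(-1) + 3*(2)*conj(-1)]
      = (1/12)[(12) + (0) + (0) + (12) + (-6) + (-6)] = 12/12 = 1
  <chi_rho, chi_3> = (1/12)[1*(12)*conj(1) + 1*(0)*conj(-1) + 2*(0)*conj(-1) + 2*(6)*conj(1) + 3*(2)*conj(1) + 3*(2)*conj(-1)]
      = (1/12)[(12) + (0) + (0) + (12) + (6) + (-6)] = 24/12 = 2
  <chi_rho, chi_4> = (1/12)[1*(12)*conj(1) + 1*(0)*conj(-1) + 2*(0)*conj(-1) + 2*(6)*conj(1) + 3*(2)*conj(-1) + 3*(2)*conj(1)]
      = (1/12)[(12) + (0) + (0) + (12) + (-6) + (6)] = 24/12 = 2
  <chi_rho, chi_5> = (1/12)[1*(12)*conj(2) + 1*(0)*conj(-2) + 2*(0)*conj(1) + 2*(6)*conj(-1) + 3*(2)*conj(0) + 3*(2)*conj(0)]
      = (1/12)[(24) + (0) + (0) + (-12) + (0) + (0)] = 12/12 = 1
  <chi_rho, chi_6> = (1/12)[1*(12)*conj(2) + 1*(0)*conj(2) + 2*(0)*conj(-1) + 2*(6)*conj(-1) + 3*(2)*conj(0) + 3*(2)*conj(0)]
      = (1/12)[(24) + (0) + (0) + (-12) + (0) + (0)] = 12/12 = 1
Dimension check: dim(rho) = sum (mult * dim) = 3*1 + 1*1 + 2*1 + 2*1 + 1*2 + 1*2 = 12 = chi_rho(e) = 12.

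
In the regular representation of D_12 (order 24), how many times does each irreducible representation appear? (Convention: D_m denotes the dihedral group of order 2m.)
Each irreducible V_i of dimension d_i appears with multiplicity d_i, i.e. rho_reg = (direct sum over all irreducibles V_i) d_i V_i. The irreducible dimensions for D_12 are 1, 1, 1, 1, 2, 2, 2, 2, 2: 4 irreducibles of dimension 1, each with multiplicity 1; 5 irreducibles of dimension 2, each with multiplicity 2. Total dimension 4*1*1 + 5*2*2 = 24 = |G|.

Working: General theorem: in the regular representation of a finite group G, each irreducible appears with multiplicity equal to its dimension. Check: dim(rho_reg) = sum d_i^2 = 1 + 1 + 1 + 1 + 4 + 4 + 4 + 4 + 4 = 24 = |G|.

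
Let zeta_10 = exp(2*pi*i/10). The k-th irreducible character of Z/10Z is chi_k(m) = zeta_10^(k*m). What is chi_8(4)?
chi_8(4) = zeta_10^32 = exp(2*I*pi/5)

chi_8(4) = zeta_10^(8*4) = zeta_10^32. Since zeta_10^10 = 1, this equals zeta_10^2 = exp(2*pi*i*2/10) = exp(2*I*pi/5).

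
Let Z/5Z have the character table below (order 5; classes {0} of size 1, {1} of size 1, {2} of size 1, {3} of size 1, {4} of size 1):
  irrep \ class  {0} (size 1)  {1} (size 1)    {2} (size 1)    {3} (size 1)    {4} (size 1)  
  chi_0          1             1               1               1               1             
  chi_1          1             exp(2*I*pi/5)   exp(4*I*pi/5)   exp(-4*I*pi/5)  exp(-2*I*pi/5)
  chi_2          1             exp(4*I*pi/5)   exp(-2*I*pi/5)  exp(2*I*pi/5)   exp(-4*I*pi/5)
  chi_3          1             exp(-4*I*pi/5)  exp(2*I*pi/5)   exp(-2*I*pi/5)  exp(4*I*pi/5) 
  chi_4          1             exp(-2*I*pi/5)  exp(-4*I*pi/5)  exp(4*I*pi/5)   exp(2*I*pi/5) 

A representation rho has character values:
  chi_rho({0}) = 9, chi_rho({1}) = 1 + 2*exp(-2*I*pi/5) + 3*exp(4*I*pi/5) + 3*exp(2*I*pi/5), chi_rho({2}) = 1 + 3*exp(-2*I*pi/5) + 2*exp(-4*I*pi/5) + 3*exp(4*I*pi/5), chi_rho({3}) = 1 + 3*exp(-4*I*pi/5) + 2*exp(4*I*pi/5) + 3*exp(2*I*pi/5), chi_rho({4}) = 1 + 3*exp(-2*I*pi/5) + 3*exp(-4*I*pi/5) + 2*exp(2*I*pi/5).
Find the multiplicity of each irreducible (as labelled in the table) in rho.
Multiplicities: chi_0: 1, chi_1: 3, chi_2: 3, chi_3: 0, chi_4: 2.

Justification: Use <chi_rho, chi> = (1/|G|) sum_C |C| * chi_rho(C) * conj(chi(C)) with |G| = 5 for each irreducible chi in the table:
  <chi_rho, chi_0> = (1/5)[1*(9)*conj(1) + 1*(1 + 2*exp(-2*I*pi/5) + 3*exp(4*I*pi/5) + 3*exp(2*I*pi/5))*conj(1) + 1*(1 + 3*exp(-2*I*pi/5) + 2*exp(-4*I*pi/5) + 3*exp(4*I*pi/5))*conj(1) + 1*(1 + 3*exp(-4*I*pi/5) + 2*exp(4*I*pi/5) + 3*exp(2*I*pi/5))*conj(1) + 1*(1 + 3*exp(-2*I*pi/5) + 3*exp(-4*I*pi/5) + 2*exp(2*I*pi/5))*conj(1)]
      = (1/5)[(9) + (1 + 2*exp(-2*I*pi/5) + 3*exp(4*I*pi/5) + 3*exp(2*I*pi/5)) + (1 + 3*exp(-2*I*pi/5) + 2*exp(-4*I*pi/5) + 3*exp(4*I*pi/5)) + (1 + 3*exp(-4*I*pi/5) + 2*exp(4*I*pi/5) + 3*exp(2*I*pi/5)) + (1 + 3*exp(-2*I*pi/5) + 3*exp(-4*I*pi/5) + 2*exp(2*I*pi/5))] = 5/5 = 1
  <chi_rho, chi_1> = (1/5)[1*(9)*conj(1) + 1*(1 + 2*exp(-2*I*pi/5) + 3*exp(4*I*pi/5) + 3*exp(2*I*pi/5))*conj(exp(2*I*pi/5)) + 1*(1 + 3*exp(-2*I*pi/5) + 2*exp(-4*I*pi/5) + 3*exp(4*I*pi/5))*conj(exp(4*I*pi/5)) + 1*(1 + 3*exp(-4*I*pi/5) + 2*exp(4*I*pi/5) + 3*exp(2*I*pi/5))*conj(exp(-4*I*pi/5)) + 1*(1 + 3*exp(-2*I*pi/5) + 3*exp(-4*I*pi/5) + 2*exp(2*I*pi/5))*conj(exp(-2*I*pi/5))]
      = (1/5)[(9) + (3 + 2*exp(-4*I*pi/5) + exp(-2*I*pi/5) + 3*exp(2*I*pi/5)) + (3 + exp(-4*I*pi/5) + 3*exp(4*I*pi/5) + 2*exp(2*I*pi/5)) + (3 + 2*exp(-2*I*pi/5) + 3*exp(-4*I*pi/5) + exp(4*I*pi/5)) + (3 + 3*exp(-2*I*pi/5) + exp(2*I*pi/5) + 2*exp(4*I*pi/5))] = 15/5 = 3
  <chi_rho, chi_2> = (1/5)[1*(9)*conj(1) + 1*(1 + 2*exp(-2*I*pi/5) + 3*exp(4*I*pi/5) + 3*exp(2*I*pi/5))*conj(exp(4*I*pi/5)) + 1*(1 + 3*exp(-2*I*pi/5) + 2*exp(-4*I*pi/5) + 3*exp(4*I*pi/5))*conj(exp(-2*I*pi/5)) + 1*(1 + 3*exp(-4*I*pi/5) + 2*exp(4*I*pi/5) + 3*exp(2*I*pi/5))*conj(exp(2*I*pi/5)) + 1*(1 + 3*exp(-2*I*pi/5) + 3*exp(-4*I*pi/5) + 2*exp(2*I*pi/5))*conj(exp(-4*I*pi/5))]
      = (1/5)[(9) + (3 + 3*exp(-2*I*pi/5) + exp(-4*I*pi/5) + 2*exp(4*I*pi/5)) + (3 + 2*exp(-2*I*pi/5) + 3*exp(-4*I*pi/5) + exp(2*I*pi/5)) + (3 + exp(-2*I*pi/5) + 3*exp(4*I*pi/5) + 2*exp(2*I*pi/5)) + (3 + 2*exp(-4*I*pi/5) + exp(4*I*pi/5) + 3*exp(2*I*pi/5))] = 15/5 = 3
  <chi_rho, chi_3> = (1/5)[1*(9)*conj(1) + 1*(1 + 2*exp(-2*I*pi/5) + 3*exp(4*I*pi/5) + 3*exp(2*I*pi/5))*conj(exp(-4*I*pi/5)) + 1*(1 + 3*exp(-2*I*pi/5) + 2*exp(-4*I*pi/5) + 3*exp(4*I*pi/5))*conj(exp(2*I*pi/5)) + 1*(1 + 3*exp(-4*I*pi/5) + 2*exp(4*I*pi/5) + 3*exp(2*I*pi/5))*conj(exp(-2*I*pi/5)) + 1*(1 + 3*exp(-2*I*pi/5) + 3*exp(-4*I*pi/5) + 2*exp(2*I*pi/5))*conj(exp(4*I*pi/5))]
      = (1/5)[(9) + (3*exp(-2*I*pi/5) + 3*exp(-4*I*pi/5) + exp(4*I*pi/5) + 2*exp(2*I*pi/5)) + (3*exp(-4*I*pi/5) + exp(-2*I*pi/5) + 2*exp(4*I*pi/5) + 3*exp(2*I*pi/5)) + (3*exp(-2*I*pi/5) + 2*exp(-4*I*pi/5) + exp(2*I*pi/5) + 3*exp(4*I*pi/5)) + (2*exp(-2*I*pi/5) + exp(-4*I*pi/5) + 3*exp(4*I*pi/5) + 3*exp(2*I*pi/5))] = 0/5 = 0
  <chi_rho, chi_4> = (1/5)[1*(9)*conj(1) + 1*(1 + 2*exp(-2*I*pi/5) + 3*exp(4*I*pi/5) + 3*exp(2*I*pi/5))*conj(exp(-2*I*pi/5)) + 1*(1 + 3*exp(-2*I*pi/5) + 2*exp(-4*I*pi/5) + 3*exp(4*I*pi/5))*conj(exp(-4*I*pi/5)) + 1*(1 + 3*exp(-4*I*pi/5) + 2*exp(4*I*pi/5) + 3*exp(2*I*pi/5))*conj(exp(4*I*pi/5)) + 1*(1 + 3*exp(-2*I*pi/5) + 3*exp(-4*I*pi/5) + 2*exp(2*I*pi/5))*conj(exp(2*I*pi/5))]
      = (1/5)[(9) + (2 + 3*exp(-4*I*pi/5) + exp(2*I*pi/5) + 3*exp(4*I*pi/5)) + (2 + 3*exp(-2*I*pi/5) + exp(4*I*pi/5) + 3*exp(2*I*pi/5)) + (2 + 3*exp(-2*I*pi/5) + exp(-4*I*pi/5) + 3*exp(2*I*pi/5)) + (2 + 3*exp(-4*I*pi/5) + exp(-2*I*pi/5) + 3*exp(4*I*pi/5))] = 10/5 = 2
(Exp terms are combined using exp(i*s)*conj(exp(i*t)) = exp(i*(s-t)), and sums of them are collapsed using the identity that for every m > 1 the m distinct m-th roots of unity sum to 0, e.g. 1 + exp(2*I*pi/3) + exp(-2*I*pi/3) = 0.)
Dimension check: dim(rho) = sum (mult * dim) = 1*1 + 3*1 + 3*1 + 0*1 + 2*1 = 9 = chi_rho(e) = 9.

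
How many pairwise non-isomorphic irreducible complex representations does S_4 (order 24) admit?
5

Explanation: The number of irreducible complex representations of a finite group equals its number of conjugacy classes. Conjugacy classes in S_4 correspond to cycle types, i.e. partitions of 4; there are p(4) = 5 of them, so S_4 (order 24) has exactly 5 irreducible complex representations.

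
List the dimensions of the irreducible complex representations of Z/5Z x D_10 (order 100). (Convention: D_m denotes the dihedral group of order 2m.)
Dimensions: 1, 1, 1, 1, 1, 1, 1, 1, 1, 1, 1, 1, 1, 1, 1, 1, 1, 1, 1, 1, 2, 2, 2, 2, 2, 2, 2, 2, 2, 2, 2, 2, 2, 2, 2, 2, 2, 2, 2, 2

Why: There are 40 irreducibles (= number of conjugacy classes). Their dimensions d_i satisfy sum d_i^2 = |G| = 100: 1 + 1 + 1 + 1 + 1 + 1 + 1 + 1 + 1 + 1 + 1 + 1 + 1 + 1 + 1 + 1 + 1 + 1 + 1 + 1 + 4 + 4 + 4 + 4 + 4 + 4 + 4 + 4 + 4 + 4 + 4 + 4 + 4 + 4 + 4 + 4 + 4 + 4 + 4 + 4 = 100. (For the product with Z/5Z: each of the 5 1-dim characters of Z/5Z tensors with each irrep of D_10, giving 5 copies of each D_10-dimension.)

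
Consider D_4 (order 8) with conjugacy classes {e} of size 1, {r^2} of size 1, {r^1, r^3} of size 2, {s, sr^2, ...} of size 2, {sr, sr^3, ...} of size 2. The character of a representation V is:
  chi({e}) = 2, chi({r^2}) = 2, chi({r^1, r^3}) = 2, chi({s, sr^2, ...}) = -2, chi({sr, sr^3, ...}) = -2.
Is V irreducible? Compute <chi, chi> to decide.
Not irreducible (reducible): <chi, chi> = 4 > 1.

Explanation: <chi, chi> = (1/|G|) sum_C |C| * |chi(C)|^2 = (1/8)[1*|2|^2 + 1*|2|^2 + 2*|2|^2 + 2*|-2|^2 + 2*|-2|^2]
  = (1/8)[(4) + (4) + (8) + (8) + (8)] = 32/8 = 4.
A character is irreducible iff <chi, chi> = 1, so this representation is reducible.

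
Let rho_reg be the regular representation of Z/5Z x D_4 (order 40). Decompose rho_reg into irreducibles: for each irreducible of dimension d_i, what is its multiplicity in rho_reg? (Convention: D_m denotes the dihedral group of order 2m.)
Each irreducible V_i of dimension d_i appears with multiplicity d_i, i.e. rho_reg = (direct sum over all irreducibles V_i) d_i V_i. The irreducible dimensions for Z/5Z x D_4 are 1, 1, 1, 1, 1, 1, 1, 1, 1, 1, 1, 1, 1, 1, 1, 1, 1, 1, 1, 1, 2, 2, 2, 2, 2: 20 irreducibles of dimension 1, each with multiplicity 1; 5 irreducibles of dimension 2, each with multiplicity 2. Total dimension 20*1*1 + 5*2*2 = 40 = |G|.

Working: General theorem: in the regular representation of a finite group G, each irreducible appears with multiplicity equal to its dimension. Check: dim(rho_reg) = sum d_i^2 = 1 + 1 + 1 + 1 + 1 + 1 + 1 + 1 + 1 + 1 + 1 + 1 + 1 + 1 + 1 + 1 + 1 + 1 + 1 + 1 + 4 + 4 + 4 + 4 + 4 = 40 = |G|.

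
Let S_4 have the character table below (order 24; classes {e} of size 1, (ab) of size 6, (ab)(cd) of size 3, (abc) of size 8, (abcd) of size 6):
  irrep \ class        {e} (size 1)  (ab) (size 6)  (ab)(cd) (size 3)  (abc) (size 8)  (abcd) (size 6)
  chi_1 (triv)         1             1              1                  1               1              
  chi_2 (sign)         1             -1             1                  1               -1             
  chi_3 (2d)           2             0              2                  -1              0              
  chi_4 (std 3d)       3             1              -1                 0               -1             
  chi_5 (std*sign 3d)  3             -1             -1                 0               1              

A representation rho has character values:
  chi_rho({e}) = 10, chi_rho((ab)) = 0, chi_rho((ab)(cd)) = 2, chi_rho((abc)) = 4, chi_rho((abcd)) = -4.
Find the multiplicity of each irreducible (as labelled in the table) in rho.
Multiplicities: chi_1: 1, chi_2: 3, chi_3: 0, chi_4: 2, chi_5: 0.

Solution. Use <chi_rho, chi> = (1/|G|) sum_C |C| * chi_rho(C) * conj(chi(C)) with |G| = 24 for each irreducible chi in the table:
  <chi_rho, chi_1> = (1/24)[1*(10)*conj(1) + 6*(0)*conj(1) + 3*(2)*conj(1) + 8*(4)*conj(1) + 6*(-4)*conj(1)]
      = (1/24)[(10) + (0) + (6) + (32) + (-24)] = 24/24 = 1
  <chi_rho, chi_2> = (1/24)[1*(10)*conj(1) + 6*(0)*conj(-1) + 3*(2)*conj(1) + 8*(4)*conj(1) + 6*(-4)*conj(-1)]
      = (1/24)[(10) + (0) + (6) + (32) + (24)] = 72/24 = 3
  <chi_rho, chi_3> = (1/24)[1*(10)*conj(2) + 6*(0)*conj(0) + 3*(2)*conj(2) + 8*(4)*conj(-1) + 6*(-4)*conj(0)]
      = (1/24)[(20) + (0) + (12) + (-32) + (0)] = 0/24 = 0
  <chi_rho, chi_4> = (1/24)[1*(10)*conj(3) + 6*(0)*conj(1) + 3*(2)*conj(-1) + 8*(4)*conj(0) + 6*(-4)*conj(-1)]
      = (1/24)[(30) + (0) + (-6) + (0) + (24)] = 48/24 = 2
  <chi_rho, chi_5> = (1/24)[1*(10)*conj(3) + 6*(0)*conj(-1) + 3*(2)*conj(-1) + 8*(4)*conj(0) + 6*(-4)*conj(1)]
      = (1/24)[(30) + (0) + (-6) + (0) + (-24)] = 0/24 = 0
Dimension check: dim(rho) = sum (mult * dim) = 1*1 + 3*1 + 0*2 + 2*3 + 0*3 = 10 = chi_rho(e) = 10.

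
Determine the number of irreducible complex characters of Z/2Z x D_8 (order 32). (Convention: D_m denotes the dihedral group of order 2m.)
14

Working: The number of irreducible complex representations of a finite group equals its number of conjugacy classes. For a direct product, #classes(G x H) = #classes(G) * #classes(H). Z/2Z has 2 classes (abelian), D_8 has 7 classes, so 2 * 7 = 14, so Z/2Z x D_8 (order 32) has exactly 14 irreducible complex representations.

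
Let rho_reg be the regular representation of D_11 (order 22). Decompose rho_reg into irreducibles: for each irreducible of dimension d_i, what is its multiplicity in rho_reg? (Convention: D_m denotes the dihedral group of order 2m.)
Each irreducible V_i of dimension d_i appears with multiplicity d_i, i.e. rho_reg = (direct sum over all irreducibles V_i) d_i V_i. The irreducible dimensions for D_11 are 1, 1, 2, 2, 2, 2, 2: 2 irreducibles of dimension 1, each with multiplicity 1; 5 irreducibles of dimension 2, each with multiplicity 2. Total dimension 2*1*1 + 5*2*2 = 22 = |G|.

Proof sketch: General theorem: in the regular representation of a finite group G, each irreducible appears with multiplicity equal to its dimension. Check: dim(rho_reg) = sum d_i^2 = 1 + 1 + 4 + 4 + 4 + 4 + 4 = 22 = |G|.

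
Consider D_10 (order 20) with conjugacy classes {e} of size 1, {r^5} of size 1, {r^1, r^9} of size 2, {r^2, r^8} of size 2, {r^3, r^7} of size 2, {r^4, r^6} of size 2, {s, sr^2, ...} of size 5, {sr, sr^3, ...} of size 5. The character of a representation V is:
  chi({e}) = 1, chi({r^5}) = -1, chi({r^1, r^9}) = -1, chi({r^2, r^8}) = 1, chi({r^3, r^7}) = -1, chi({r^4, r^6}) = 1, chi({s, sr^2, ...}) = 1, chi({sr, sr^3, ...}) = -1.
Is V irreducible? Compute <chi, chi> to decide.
Irreducible: <chi, chi> = 1.

Derivation: <chi, chi> = (1/|G|) sum_C |C| * |chi(C)|^2 = (1/20)[1*|1|^2 + 1*|-1|^2 + 2*|-1|^2 + 2*|1|^2 + 2*|-1|^2 + 2*|1|^2 + 5*|1|^2 + 5*|-1|^2]
  = (1/20)[(1) + (1) + (2) + (2) + (2) + (2) + (5) + (5)] = 20/20 = 1.
A character is irreducible iff <chi, chi> = 1, so this representation is irreducible.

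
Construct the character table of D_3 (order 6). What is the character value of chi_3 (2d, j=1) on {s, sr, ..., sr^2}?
Conjugacy classes: {e} of size 1, {r^1, r^2} of size 2, {s, sr, ..., sr^2} of size 3.
Character table:
  irrep \ class              {e} (size 1)  {r^1, r^2} (size 2)  {s, sr, ..., sr^2} (size 3)
  chi_1 (triv)               1             1                    1                          
  chi_2 (sign: r->1, s->-1)  1             1                    -1                         
  chi_3 (2d, j=1)            2             -1                   0                          

Spot check: chi_3 (2d, j=1) on {s, sr, ..., sr^2} = 0.

Solution. D_3 has order 2*3 = 6 with 3 conjugacy classes, hence 3 irreducibles. Sum of squared dims 1 + 1 + 4 = 6 = |G|. Linear characters come from the abelianisation; the 2-dimensional irreps have character r^k -> 2*cos(2*pi*j*k/3), reflections -> 0.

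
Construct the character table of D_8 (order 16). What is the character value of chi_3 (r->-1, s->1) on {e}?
Conjugacy classes: {e} of size 1, {r^4} of size 1, {r^1, r^7} of size 2, {r^2, r^6} of size 2, {r^3, r^5} of size 2, {s, sr^2, ...} of size 4, {sr, sr^3, ...} of size 4.
Character table:
  irrep \ class              {e} (size 1)  {r^4} (size 1)  {r^1, r^7} (size 2)  {r^2, r^6} (size 2)  {r^3, r^5} (size 2)  {s, sr^2, ...} (size 4)  {sr, sr^3, ...} (size 4)
  chi_1 (triv)               1             1               1                    1                    1                    1                        1                       
  chi_2 (sign: r->1, s->-1)  1             1               1                    1                    1                    -1                       -1                      
  chi_3 (r->-1, s->1)        1             1               -1                   1                    -1                   1                        -1                      
  chi_4 (r->-1, s->-1)       1             1               -1                   1                    -1                   -1                       1                       
  chi_5 (2d, j=1)            2             -2              sqrt(2)              0                    -sqrt(2)             0                        0                       
  chi_6 (2d, j=2)            2             2               0                    -2                   0                    0                        0                       
  chi_7 (2d, j=3)            2             -2              -sqrt(2)             0                    sqrt(2)              0                        0                       

Spot check: chi_3 (r->-1, s->1) on {e} = 1.

Justification: D_8 has order 2*8 = 16 with 7 conjugacy classes, hence 7 irreducibles. Sum of squared dims 1 + 1 + 1 + 1 + 4 + 4 + 4 = 16 = |G|. Linear characters come from the abelianisation; the 2-dimensional irreps have character r^k -> 2*cos(2*pi*j*k/8), reflections -> 0.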